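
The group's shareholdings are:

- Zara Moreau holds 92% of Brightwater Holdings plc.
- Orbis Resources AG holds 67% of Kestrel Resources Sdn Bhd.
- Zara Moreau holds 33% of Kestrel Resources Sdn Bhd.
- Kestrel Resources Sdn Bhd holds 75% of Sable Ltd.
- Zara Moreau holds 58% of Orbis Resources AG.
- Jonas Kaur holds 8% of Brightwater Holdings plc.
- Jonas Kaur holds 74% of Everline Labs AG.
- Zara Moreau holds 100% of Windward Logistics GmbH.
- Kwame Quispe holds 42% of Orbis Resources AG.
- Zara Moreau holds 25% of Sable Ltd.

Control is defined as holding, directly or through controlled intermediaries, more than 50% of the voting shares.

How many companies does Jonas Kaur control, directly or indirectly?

1

Jonas holds 74% of Everline, so Jonas controls Everline.
No other company's threshold is met.
Jonas controls 1 company.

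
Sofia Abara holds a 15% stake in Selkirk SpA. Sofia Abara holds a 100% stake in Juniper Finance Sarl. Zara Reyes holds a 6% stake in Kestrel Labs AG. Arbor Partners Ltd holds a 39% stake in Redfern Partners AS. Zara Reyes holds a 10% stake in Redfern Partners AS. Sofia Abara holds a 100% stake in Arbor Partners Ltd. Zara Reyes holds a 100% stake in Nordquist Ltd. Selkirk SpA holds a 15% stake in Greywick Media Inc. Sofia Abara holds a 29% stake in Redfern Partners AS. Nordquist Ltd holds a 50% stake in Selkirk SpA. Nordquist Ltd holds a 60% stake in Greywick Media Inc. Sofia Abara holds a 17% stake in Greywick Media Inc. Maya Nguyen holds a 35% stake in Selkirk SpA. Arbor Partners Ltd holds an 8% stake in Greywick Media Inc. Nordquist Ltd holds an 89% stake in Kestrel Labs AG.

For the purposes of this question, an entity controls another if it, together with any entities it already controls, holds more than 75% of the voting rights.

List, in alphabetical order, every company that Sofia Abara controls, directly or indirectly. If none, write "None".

Arbor Partners Ltd, Juniper Finance Sarl

Sofia holds 100% of Juniper, so Sofia controls Juniper.
Sofia holds 100% of Arbor, so Sofia controls Arbor.
No other company's threshold is met.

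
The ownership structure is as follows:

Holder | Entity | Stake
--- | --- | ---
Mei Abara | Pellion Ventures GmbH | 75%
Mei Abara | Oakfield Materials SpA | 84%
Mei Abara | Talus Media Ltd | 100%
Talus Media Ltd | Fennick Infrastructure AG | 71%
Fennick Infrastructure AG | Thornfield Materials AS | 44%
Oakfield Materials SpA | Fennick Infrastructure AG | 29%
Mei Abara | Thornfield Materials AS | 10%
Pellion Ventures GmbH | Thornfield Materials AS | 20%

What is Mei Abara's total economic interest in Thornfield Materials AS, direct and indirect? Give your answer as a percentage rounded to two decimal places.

Mei reaches Thornfield along 4 paths.
Direct stake: 10% = 10%.
Via Pellion: 75% × 20% = 15%.
Via Talus → Fennick: 100% × 71% × 44% = 31.24%.
Via Oakfield → Fennick: 84% × 29% × 44% = 10.7184%.
Total: 10% + 15% + 31.24% + 10.7184% = 66.9584%.
Rounded: 66.96%.

66.96%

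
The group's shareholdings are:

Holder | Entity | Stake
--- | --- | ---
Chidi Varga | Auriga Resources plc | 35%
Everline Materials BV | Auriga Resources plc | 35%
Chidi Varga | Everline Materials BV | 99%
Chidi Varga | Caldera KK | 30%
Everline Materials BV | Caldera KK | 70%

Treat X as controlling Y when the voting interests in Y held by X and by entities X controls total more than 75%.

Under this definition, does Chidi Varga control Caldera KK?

Yes

Chidi holds 99% of Everline, so Chidi controls Everline.
Chidi and Everline together hold 30% + 70% = 100% of Caldera, so Chidi controls Caldera.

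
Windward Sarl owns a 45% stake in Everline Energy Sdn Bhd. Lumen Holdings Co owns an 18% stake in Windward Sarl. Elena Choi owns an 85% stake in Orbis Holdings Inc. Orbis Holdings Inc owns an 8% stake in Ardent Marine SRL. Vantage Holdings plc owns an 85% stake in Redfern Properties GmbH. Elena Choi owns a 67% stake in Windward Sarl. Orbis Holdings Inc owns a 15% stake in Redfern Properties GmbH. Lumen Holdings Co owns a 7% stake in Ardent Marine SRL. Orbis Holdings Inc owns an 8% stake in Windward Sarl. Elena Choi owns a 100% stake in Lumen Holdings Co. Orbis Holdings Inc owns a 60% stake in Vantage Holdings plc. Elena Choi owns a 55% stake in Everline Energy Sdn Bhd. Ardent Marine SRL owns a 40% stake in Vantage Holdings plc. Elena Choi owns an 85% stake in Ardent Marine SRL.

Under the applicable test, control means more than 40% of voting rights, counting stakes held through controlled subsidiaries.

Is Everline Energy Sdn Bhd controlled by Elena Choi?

Yes

Elena holds 85% of Orbis, so Elena controls Orbis.
Elena holds 100% of Lumen, so Elena controls Lumen.
Elena and Lumen and Orbis together hold 67% + 18% + 8% = 93% of Windward, so Elena controls Windward.
Elena and Windward together hold 55% + 45% = 100% of Everline, so Elena controls Everline.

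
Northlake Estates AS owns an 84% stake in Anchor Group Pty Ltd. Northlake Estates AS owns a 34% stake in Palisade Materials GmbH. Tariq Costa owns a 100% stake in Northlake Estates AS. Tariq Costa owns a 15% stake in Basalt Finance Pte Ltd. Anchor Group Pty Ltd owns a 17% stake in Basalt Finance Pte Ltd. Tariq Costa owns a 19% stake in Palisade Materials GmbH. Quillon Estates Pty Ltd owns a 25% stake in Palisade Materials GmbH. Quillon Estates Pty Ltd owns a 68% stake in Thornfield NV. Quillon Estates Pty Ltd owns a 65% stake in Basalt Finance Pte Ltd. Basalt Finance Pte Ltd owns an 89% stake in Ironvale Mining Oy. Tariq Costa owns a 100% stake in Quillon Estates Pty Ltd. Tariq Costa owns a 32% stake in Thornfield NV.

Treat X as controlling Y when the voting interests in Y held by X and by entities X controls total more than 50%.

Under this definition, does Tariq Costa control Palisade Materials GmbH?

Tariq holds 100% of Quillon, so Tariq controls Quillon.
Tariq holds 100% of Northlake, so Tariq controls Northlake.
Quillon and Tariq and Northlake together hold 25% + 19% + 34% = 78% of Palisade, so Tariq controls Palisade.

Yes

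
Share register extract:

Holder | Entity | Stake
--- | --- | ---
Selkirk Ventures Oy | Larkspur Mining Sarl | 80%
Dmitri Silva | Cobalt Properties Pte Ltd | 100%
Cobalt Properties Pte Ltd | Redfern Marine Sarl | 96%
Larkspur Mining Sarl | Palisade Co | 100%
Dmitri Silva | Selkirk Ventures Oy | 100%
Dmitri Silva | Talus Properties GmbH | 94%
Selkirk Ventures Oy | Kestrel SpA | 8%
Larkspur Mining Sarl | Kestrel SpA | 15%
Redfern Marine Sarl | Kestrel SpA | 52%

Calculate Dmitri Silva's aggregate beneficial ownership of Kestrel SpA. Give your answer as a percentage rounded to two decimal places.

69.92%

Dmitri reaches Kestrel along 3 paths.
Via Cobalt → Redfern: 100% × 96% × 52% = 49.92%.
Via Selkirk: 100% × 8% = 8%.
Via Selkirk → Larkspur: 100% × 80% × 15% = 12%.
Total: 49.92% + 8% + 12% = 69.92%.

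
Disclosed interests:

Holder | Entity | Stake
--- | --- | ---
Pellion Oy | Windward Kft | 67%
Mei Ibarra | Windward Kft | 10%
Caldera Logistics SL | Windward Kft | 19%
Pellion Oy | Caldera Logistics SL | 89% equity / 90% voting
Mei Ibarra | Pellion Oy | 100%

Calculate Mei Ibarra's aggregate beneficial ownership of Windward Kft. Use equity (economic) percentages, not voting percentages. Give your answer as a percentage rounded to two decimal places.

93.91%

Mei reaches Windward along 3 paths.
Via Pellion → Caldera: 100% × 89% × 19% = 16.91%.
Via Pellion: 100% × 67% = 67%.
Direct stake: 10% = 10%.
Total: 16.91% + 67% + 10% = 93.91%.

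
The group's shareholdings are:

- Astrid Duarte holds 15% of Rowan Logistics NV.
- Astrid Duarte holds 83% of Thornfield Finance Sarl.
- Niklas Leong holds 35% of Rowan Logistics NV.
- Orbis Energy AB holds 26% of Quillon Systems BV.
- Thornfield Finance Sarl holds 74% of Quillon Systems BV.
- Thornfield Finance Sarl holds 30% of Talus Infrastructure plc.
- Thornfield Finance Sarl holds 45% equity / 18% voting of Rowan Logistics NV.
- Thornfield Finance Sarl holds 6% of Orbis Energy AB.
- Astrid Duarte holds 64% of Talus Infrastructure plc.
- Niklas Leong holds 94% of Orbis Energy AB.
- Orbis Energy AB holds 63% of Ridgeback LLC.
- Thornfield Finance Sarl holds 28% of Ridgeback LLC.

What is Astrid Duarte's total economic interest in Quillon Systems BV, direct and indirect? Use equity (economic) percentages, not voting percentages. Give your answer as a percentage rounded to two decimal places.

Astrid reaches Quillon along 2 paths.
Via Thornfield: 83% × 74% = 61.42%.
Via Thornfield → Orbis: 83% × 6% × 26% = 1.2948%.
Total: 61.42% + 1.2948% = 62.7148%.
Rounded: 62.71%.

62.71%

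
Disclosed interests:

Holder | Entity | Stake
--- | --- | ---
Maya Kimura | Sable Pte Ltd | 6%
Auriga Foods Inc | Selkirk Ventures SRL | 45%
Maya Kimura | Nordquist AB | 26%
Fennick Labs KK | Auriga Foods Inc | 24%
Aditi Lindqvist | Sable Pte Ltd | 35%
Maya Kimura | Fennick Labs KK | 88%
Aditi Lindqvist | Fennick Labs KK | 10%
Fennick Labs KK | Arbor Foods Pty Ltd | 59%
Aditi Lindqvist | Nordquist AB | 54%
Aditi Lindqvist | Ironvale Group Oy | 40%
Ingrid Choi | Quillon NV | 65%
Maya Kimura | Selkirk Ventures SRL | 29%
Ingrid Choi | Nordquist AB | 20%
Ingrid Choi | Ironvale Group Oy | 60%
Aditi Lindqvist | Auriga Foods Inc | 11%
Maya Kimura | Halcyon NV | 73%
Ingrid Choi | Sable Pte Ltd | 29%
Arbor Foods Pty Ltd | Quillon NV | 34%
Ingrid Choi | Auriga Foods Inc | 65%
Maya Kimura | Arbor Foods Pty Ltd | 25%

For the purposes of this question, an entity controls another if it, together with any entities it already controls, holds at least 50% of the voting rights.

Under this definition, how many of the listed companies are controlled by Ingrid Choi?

3

Ingrid holds 60% of Ironvale, so Ingrid controls Ironvale.
Ingrid holds 65% of Auriga, so Ingrid controls Auriga.
Ingrid holds 65% of Quillon, so Ingrid controls Quillon.
No other company's threshold is met.
Ingrid controls 3 companies.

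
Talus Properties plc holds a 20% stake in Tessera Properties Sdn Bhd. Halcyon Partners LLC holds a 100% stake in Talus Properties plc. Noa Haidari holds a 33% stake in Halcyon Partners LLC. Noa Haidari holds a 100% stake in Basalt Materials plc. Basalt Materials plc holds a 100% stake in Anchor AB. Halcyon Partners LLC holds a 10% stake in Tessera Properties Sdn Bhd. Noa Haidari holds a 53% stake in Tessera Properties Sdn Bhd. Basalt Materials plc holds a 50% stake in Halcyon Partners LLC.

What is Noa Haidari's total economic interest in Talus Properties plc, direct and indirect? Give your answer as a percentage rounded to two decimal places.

83.00%

Noa reaches Talus along 2 paths.
Via Halcyon: 33% × 100% = 33%.
Via Basalt → Halcyon: 100% × 50% × 100% = 50%.
Total: 33% + 50% = 83%.
Rounded: 83.00%.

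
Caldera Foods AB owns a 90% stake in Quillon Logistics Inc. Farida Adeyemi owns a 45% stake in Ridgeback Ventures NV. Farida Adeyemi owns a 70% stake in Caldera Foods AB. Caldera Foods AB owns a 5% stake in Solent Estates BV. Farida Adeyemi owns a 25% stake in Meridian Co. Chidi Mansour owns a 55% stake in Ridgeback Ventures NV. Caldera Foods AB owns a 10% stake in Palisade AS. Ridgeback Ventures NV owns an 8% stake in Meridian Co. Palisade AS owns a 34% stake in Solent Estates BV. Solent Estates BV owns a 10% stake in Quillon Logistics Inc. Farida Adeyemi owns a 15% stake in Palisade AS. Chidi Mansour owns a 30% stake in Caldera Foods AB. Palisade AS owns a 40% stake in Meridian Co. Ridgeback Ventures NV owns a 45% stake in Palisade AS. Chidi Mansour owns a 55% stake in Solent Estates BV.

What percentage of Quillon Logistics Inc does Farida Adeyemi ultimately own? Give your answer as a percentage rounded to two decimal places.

64.79%

Farida reaches Quillon along 5 paths.
Via Caldera: 70% × 90% = 63%.
Via Caldera → Palisade → Solent: 70% × 10% × 34% × 10% = 0.238%.
Via Ridgeback → Palisade → Solent: 45% × 45% × 34% × 10% = 0.6885%.
Via Palisade → Solent: 15% × 34% × 10% = 0.51%.
Via Caldera → Solent: 70% × 5% × 10% = 0.35%.
Total: 63% + 0.238% + 0.6885% + 0.51% + 0.35% = 64.7865%.
Rounded: 64.79%.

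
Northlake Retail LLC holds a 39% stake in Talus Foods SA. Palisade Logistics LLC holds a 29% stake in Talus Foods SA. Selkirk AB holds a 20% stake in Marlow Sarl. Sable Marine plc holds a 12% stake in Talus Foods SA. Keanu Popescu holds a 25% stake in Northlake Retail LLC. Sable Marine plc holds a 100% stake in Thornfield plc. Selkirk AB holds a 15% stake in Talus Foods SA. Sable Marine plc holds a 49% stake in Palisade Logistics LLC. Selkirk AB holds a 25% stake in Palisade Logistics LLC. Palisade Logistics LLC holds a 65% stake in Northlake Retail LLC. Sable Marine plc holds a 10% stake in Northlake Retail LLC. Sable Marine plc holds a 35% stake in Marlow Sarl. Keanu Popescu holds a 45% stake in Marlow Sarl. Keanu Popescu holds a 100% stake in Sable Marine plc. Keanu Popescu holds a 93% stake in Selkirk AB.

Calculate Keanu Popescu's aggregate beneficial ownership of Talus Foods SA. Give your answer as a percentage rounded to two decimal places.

Keanu reaches Talus along 8 paths.
Via Selkirk: 93% × 15% = 13.95%.
Via Sable → Palisade: 100% × 49% × 29% = 14.21%.
Via Selkirk → Palisade: 93% × 25% × 29% = 6.7425%.
Via Sable → Northlake: 100% × 10% × 39% = 3.9%.
Via Northlake: 25% × 39% = 9.75%.
Via Sable → Palisade → Northlake: 100% × 49% × 65% × 39% = 12.4215%.
Via Selkirk → Palisade → Northlake: 93% × 25% × 65% × 39% = 5.893875%.
Via Sable: 100% × 12% = 12%.
Total: 13.95% + 14.21% + 6.7425% + 3.9% + 9.75% + 12.4215% + 5.893875% + 12% = 78.867875%.
Rounded: 78.87%.

78.87%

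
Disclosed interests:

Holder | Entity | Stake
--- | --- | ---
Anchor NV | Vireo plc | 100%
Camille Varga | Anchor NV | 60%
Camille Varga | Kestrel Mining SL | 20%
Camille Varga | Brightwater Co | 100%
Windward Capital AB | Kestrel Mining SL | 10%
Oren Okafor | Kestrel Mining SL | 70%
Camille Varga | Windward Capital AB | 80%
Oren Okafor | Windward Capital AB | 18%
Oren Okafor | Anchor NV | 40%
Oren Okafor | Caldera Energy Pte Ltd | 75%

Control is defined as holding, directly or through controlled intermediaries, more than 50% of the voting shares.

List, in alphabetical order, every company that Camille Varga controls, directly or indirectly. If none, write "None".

Camille holds 80% of Windward, so Camille controls Windward.
Camille holds 60% of Anchor, so Camille controls Anchor.
Anchor holds 100% of Vireo, so Camille controls Vireo.
Camille holds 100% of Brightwater, so Camille controls Brightwater.
No other company's threshold is met.

Anchor NV, Brightwater Co, Vireo plc, Windward Capital AB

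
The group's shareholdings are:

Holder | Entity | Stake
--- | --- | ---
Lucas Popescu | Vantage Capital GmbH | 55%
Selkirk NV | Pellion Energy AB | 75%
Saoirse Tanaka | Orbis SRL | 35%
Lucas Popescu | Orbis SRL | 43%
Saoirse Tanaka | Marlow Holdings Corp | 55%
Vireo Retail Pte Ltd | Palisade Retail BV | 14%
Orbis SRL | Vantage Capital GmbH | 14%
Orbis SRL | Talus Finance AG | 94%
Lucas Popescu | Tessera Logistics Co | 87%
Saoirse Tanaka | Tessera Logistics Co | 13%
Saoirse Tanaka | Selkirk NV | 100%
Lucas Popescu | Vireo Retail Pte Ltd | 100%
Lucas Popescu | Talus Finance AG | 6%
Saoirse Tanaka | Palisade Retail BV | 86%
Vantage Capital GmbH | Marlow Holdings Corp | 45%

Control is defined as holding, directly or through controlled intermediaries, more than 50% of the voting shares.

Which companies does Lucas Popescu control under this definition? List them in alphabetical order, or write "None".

Tessera Logistics Co, Vantage Capital GmbH, Vireo Retail Pte Ltd

Lucas holds 87% of Tessera, so Lucas controls Tessera.
Lucas holds 55% of Vantage, so Lucas controls Vantage.
Lucas holds 100% of Vireo, so Lucas controls Vireo.
No other company's threshold is met.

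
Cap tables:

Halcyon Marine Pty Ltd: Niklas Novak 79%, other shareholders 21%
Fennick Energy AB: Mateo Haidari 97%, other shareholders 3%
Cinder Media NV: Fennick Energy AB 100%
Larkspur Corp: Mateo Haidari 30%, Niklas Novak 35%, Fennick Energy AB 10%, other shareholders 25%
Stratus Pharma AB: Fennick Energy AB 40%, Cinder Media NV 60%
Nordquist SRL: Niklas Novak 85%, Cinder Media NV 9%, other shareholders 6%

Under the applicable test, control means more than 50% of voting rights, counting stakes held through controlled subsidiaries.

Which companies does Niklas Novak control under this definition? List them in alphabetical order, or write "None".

Niklas holds 79% of Halcyon, so Niklas controls Halcyon.
Niklas holds 85% of Nordquist, so Niklas controls Nordquist.
No other company's threshold is met.

Halcyon Marine Pty Ltd, Nordquist SRL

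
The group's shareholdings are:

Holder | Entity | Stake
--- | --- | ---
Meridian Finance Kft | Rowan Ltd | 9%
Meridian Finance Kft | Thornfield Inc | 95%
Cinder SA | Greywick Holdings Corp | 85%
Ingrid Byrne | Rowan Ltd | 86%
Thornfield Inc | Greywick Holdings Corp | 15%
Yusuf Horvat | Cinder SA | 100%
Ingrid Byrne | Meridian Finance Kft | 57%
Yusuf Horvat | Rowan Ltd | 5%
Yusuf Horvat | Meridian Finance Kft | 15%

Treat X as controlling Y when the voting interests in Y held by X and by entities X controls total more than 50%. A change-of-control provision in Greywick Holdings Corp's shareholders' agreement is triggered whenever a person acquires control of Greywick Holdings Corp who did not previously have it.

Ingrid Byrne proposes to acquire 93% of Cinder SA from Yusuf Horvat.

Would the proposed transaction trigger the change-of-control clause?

Yes

The purchase adds only to Ingrid's holdings (Yusuf's stake shrinks), so Ingrid is the only person who could newly come to control Greywick.
Ingrid holds 57% of Meridian, so Ingrid controls Meridian.
Ingrid and Meridian together hold 86% + 9% = 95% of Rowan, so Ingrid controls Rowan.
Meridian holds 95% of Thornfield, so Ingrid controls Thornfield.
In Greywick, Ingrid's side holds only 15%, not > 50%.
So before the transaction, Ingrid does not control Greywick.
After the purchase, Ingrid holds 93% of Cinder directly, and Yusuf's stake falls to 7%.
Ingrid holds 93% of Cinder, so Ingrid controls Cinder.
Cinder and Thornfield together hold 85% + 15% = 100% of Greywick, so Ingrid controls Greywick.
Ingrid did not control Greywick before and does after, so the clause is triggered.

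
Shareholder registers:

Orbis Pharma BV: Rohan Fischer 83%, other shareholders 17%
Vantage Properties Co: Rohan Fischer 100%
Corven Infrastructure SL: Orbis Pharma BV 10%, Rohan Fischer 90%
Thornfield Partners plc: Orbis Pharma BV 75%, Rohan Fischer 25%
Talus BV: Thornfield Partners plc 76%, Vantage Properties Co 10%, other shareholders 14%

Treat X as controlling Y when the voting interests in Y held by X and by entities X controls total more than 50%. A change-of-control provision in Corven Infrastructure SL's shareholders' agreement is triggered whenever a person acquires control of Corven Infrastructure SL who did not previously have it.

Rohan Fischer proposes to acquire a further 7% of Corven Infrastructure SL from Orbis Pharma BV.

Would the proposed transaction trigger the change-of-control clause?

The purchase adds only to Rohan's holdings (Orbis's stake shrinks), so Rohan is the only person who could newly come to control Corven.
Rohan holds 83% of Orbis, so Rohan controls Orbis.
Orbis and Rohan together hold 10% + 90% = 100% of Corven, so Rohan controls Corven.
So Rohan already controls Corven before the transaction.
After the purchase, Rohan's direct stake in Corven rises to 90% + 7% = 97%, and Orbis's stake falls to 3%.
Rohan controlled Corven already, so this is not a new person acquiring control; every other person's position is unchanged or reduced.
No new person acquires control, so the clause is not triggered.

No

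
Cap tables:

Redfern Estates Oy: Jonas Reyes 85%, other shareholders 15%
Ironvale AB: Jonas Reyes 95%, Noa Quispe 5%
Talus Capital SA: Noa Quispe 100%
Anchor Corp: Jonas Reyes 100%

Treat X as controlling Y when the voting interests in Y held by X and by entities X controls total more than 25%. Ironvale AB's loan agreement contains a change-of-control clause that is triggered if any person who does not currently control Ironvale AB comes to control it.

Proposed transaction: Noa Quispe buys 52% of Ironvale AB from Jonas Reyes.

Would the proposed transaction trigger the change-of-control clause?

Yes

The purchase adds only to Noa's holdings (Jonas's stake shrinks), so Noa is the only person who could newly come to control Ironvale.
Noa holds 100% of Talus, so Noa controls Talus.
In Ironvale, Noa's side holds only 5%, not > 25%.
So before the transaction, Noa does not control Ironvale.
After the purchase, Noa's direct stake in Ironvale rises to 5% + 52% = 57%, and Jonas's stake falls to 43%.
Noa holds 57% of Ironvale, so Noa controls Ironvale.
Noa did not control Ironvale before and does after, so the clause is triggered.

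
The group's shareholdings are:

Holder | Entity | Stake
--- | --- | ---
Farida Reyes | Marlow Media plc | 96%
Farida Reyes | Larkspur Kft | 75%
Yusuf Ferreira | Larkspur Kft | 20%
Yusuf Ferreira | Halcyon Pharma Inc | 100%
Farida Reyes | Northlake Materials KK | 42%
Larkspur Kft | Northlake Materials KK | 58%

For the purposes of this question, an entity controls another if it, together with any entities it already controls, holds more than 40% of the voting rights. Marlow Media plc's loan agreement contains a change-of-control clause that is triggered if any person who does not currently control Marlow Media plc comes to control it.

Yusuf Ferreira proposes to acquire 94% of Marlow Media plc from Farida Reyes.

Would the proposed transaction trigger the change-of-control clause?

The purchase adds only to Yusuf's holdings (Farida's stake shrinks), so Yusuf is the only person who could newly come to control Marlow.
Yusuf holds 100% of Halcyon, so Yusuf controls Halcyon.
Neither Yusuf nor any entity Yusuf controls holds any voting interest in Marlow.
So before the transaction, Yusuf does not control Marlow.
After the purchase, Yusuf holds 94% of Marlow directly, and Farida's stake falls to 2%.
Yusuf holds 94% of Marlow, so Yusuf controls Marlow.
Yusuf did not control Marlow before and does after, so the clause is triggered.

Yes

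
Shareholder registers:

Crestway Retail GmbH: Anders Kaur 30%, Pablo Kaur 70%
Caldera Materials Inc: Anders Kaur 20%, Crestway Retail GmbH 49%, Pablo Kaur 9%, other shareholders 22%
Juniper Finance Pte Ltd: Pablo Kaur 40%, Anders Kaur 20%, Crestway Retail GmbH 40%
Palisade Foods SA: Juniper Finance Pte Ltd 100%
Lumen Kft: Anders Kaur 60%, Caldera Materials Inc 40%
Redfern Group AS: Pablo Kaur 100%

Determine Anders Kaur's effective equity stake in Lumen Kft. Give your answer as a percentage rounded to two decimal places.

73.88%

Anders reaches Lumen along 3 paths.
Direct stake: 60% = 60%.
Via Caldera: 20% × 40% = 8%.
Via Crestway → Caldera: 30% × 49% × 40% = 5.88%.
Total: 60% + 8% + 5.88% = 73.88%.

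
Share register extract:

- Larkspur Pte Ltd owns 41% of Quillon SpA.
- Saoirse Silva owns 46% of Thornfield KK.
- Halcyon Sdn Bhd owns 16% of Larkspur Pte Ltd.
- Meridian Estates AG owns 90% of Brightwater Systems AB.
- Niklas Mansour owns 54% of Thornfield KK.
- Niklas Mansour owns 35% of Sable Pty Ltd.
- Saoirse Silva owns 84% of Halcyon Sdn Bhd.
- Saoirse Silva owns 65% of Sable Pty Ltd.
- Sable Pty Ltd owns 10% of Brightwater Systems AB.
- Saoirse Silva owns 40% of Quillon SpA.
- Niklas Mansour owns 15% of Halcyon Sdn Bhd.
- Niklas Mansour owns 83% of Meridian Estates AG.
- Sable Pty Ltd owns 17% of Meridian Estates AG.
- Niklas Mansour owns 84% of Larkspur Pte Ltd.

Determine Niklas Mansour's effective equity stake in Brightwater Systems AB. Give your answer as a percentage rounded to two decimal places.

Niklas reaches Brightwater along 3 paths.
Via Meridian: 83% × 90% = 74.7%.
Via Sable → Meridian: 35% × 17% × 90% = 5.355%.
Via Sable: 35% × 10% = 3.5%.
Total: 74.7% + 5.355% + 3.5% = 83.555%.
Rounded: 83.56%.

83.56%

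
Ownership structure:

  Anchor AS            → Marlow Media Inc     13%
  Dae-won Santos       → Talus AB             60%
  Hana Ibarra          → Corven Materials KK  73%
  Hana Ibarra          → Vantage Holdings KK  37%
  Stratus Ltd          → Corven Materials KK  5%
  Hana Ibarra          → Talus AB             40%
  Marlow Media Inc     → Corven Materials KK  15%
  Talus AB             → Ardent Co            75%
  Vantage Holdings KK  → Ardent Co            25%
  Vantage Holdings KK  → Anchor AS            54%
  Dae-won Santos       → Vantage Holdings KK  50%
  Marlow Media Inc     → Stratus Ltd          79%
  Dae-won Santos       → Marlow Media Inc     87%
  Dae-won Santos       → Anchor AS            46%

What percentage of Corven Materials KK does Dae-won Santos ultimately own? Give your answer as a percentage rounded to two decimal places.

Dae-won reaches Corven along 6 paths.
Via Anchor → Marlow: 46% × 13% × 15% = 0.897%.
Via Vantage → Anchor → Marlow: 50% × 54% × 13% × 15% = 0.5265%.
Via Marlow: 87% × 15% = 13.05%.
Via Anchor → Marlow → Stratus: 46% × 13% × 79% × 5% = 0.23621%.
Via Vantage → Anchor → Marlow → Stratus: 50% × 54% × 13% × 79% × 5% = 0.138645%.
Via Marlow → Stratus: 87% × 79% × 5% = 3.4365%.
Total: 0.897% + 0.5265% + 13.05% + 0.23621% + 0.138645% + 3.4365% = 18.284855%.
Rounded: 18.28%.

18.28%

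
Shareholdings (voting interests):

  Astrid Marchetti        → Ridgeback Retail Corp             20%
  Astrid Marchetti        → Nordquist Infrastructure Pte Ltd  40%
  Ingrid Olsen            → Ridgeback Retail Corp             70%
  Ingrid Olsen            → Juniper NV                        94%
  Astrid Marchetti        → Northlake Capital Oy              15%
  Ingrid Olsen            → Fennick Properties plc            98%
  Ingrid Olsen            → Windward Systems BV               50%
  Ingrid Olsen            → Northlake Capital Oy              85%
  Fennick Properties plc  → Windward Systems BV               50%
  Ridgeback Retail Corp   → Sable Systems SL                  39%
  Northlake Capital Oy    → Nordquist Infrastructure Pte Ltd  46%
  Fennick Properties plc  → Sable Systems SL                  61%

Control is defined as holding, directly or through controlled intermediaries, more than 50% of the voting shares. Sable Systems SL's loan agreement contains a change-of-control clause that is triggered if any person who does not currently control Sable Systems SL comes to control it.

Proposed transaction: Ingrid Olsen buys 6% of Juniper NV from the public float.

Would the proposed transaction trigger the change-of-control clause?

The purchase changes only Ingrid's holdings, so Ingrid is the only person who could newly come to control Sable.
Ingrid holds 98% of Fennick, so Ingrid controls Fennick.
Ingrid holds 70% of Ridgeback, so Ingrid controls Ridgeback.
Ridgeback and Fennick together hold 39% + 61% = 100% of Sable, so Ingrid controls Sable.
So Ingrid already controls Sable before the transaction.
After the purchase, Ingrid's direct stake in Juniper rises to 94% + 6% = 100%.
Ingrid controlled Sable already, so this is not a new person acquiring control; every other person's position is unchanged or reduced.
No new person acquires control, so the clause is not triggered.

No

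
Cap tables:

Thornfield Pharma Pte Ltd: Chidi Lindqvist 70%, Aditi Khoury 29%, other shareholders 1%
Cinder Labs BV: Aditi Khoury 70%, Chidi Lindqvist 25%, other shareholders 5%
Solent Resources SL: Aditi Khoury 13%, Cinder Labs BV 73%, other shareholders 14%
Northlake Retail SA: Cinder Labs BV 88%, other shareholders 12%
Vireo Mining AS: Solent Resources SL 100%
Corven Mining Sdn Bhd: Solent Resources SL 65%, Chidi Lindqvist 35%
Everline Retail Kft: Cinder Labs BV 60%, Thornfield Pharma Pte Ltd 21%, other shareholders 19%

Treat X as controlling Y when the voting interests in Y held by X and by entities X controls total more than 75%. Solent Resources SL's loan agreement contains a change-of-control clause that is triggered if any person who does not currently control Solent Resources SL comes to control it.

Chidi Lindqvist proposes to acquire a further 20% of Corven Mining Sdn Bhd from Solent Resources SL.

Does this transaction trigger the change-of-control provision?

No

The purchase adds only to Chidi's holdings (Solent's stake shrinks), so Chidi is the only person who could newly come to control Solent.
Chidi's largest direct stake is 70% in Thornfield, which does not meet the threshold, so Chidi controls no company.
Neither Chidi nor any entity Chidi controls holds any voting interest in Solent.
So before the transaction, Chidi does not control Solent.
After the purchase, Chidi's direct stake in Corven rises to 35% + 20% = 55%, and Solent's stake falls to 45%.
Chidi's side now holds 55% of Corven, not > 75%, so Chidi still does not control Corven.
After the transaction, neither Chidi nor any entity Chidi controls holds a voting interest in Solent, so Chidi still does not control it.
No new person acquires control, so the clause is not triggered.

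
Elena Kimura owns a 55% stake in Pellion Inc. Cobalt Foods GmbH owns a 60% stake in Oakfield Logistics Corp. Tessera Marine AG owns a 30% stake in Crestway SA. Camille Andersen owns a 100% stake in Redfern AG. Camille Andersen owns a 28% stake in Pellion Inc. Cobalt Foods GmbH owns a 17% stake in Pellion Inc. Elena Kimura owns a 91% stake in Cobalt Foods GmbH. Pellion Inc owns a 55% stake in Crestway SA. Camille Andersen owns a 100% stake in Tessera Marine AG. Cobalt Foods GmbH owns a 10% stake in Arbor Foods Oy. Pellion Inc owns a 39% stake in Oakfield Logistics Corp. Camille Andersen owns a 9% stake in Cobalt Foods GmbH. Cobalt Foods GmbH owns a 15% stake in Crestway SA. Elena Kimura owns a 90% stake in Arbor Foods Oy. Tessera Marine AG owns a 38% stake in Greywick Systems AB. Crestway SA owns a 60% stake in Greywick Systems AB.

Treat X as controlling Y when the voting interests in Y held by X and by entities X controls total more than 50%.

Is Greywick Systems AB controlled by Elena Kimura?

Yes

Elena holds 91% of Cobalt, so Elena controls Cobalt.
Cobalt and Elena together hold 17% + 55% = 72% of Pellion, so Elena controls Pellion.
Cobalt and Pellion together hold 15% + 55% = 70% of Crestway, so Elena controls Crestway.
Crestway holds 60% of Greywick, so Elena controls Greywick.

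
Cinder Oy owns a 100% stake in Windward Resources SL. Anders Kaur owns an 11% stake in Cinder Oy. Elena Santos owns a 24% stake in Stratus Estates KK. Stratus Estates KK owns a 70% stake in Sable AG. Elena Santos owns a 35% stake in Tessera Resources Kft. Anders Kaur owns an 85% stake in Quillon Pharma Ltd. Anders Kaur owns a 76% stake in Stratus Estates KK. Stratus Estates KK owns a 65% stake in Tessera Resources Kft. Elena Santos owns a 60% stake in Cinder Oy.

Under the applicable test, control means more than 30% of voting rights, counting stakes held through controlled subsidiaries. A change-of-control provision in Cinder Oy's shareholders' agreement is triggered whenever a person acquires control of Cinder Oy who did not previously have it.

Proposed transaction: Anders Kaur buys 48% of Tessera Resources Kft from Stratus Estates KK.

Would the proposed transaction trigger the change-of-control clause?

No

The purchase adds only to Anders's holdings (Stratus's stake shrinks), so Anders is the only person who could newly come to control Cinder.
Anders holds 76% of Stratus, so Anders controls Stratus.
Stratus holds 65% of Tessera, so Anders controls Tessera.
Anders holds 85% of Quillon, so Anders controls Quillon.
Stratus holds 70% of Sable, so Anders controls Sable.
In Cinder, Anders's side holds only 11%, not > 30%.
So before the transaction, Anders does not control Cinder.
After the purchase, Anders holds 48% of Tessera directly, and Stratus's stake falls to 17%.
Stratus and Anders together hold 17% + 48% = 65% of Tessera, so Anders controls Tessera.
After the transaction, Anders's side holds 11% of Cinder, not > 30%, so Anders still does not control Cinder.
No new person acquires control, so the clause is not triggered.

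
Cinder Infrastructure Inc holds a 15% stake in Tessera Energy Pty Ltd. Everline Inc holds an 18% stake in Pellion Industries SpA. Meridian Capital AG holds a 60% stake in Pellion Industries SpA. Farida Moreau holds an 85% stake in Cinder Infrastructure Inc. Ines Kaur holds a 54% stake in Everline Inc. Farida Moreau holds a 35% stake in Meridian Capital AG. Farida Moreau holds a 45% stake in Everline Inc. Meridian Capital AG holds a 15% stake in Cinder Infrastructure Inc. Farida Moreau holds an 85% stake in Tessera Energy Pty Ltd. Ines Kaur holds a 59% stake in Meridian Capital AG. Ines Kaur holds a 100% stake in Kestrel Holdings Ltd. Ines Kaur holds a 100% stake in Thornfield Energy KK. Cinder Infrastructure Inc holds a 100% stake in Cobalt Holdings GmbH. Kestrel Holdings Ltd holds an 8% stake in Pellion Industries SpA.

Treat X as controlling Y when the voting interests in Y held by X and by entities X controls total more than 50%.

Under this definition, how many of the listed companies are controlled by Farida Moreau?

3

Farida holds 85% of Cinder, so Farida controls Cinder.
Cinder and Farida together hold 15% + 85% = 100% of Tessera, so Farida controls Tessera.
Cinder holds 100% of Cobalt, so Farida controls Cobalt.
No other company's threshold is met.
Farida controls 3 companies.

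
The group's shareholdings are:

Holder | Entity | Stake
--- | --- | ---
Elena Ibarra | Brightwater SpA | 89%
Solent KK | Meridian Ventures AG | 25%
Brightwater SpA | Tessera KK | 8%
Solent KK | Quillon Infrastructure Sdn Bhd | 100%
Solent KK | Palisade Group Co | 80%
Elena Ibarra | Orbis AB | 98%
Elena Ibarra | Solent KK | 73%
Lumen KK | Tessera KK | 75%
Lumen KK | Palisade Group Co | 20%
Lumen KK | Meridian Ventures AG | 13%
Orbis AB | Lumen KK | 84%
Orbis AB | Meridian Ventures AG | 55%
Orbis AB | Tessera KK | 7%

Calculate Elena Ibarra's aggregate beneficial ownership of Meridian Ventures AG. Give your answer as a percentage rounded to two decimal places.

Elena reaches Meridian along 3 paths.
Via Orbis: 98% × 55% = 53.9%.
Via Solent: 73% × 25% = 18.25%.
Via Orbis → Lumen: 98% × 84% × 13% = 10.7016%.
Total: 53.9% + 18.25% + 10.7016% = 82.8516%.
Rounded: 82.85%.

82.85%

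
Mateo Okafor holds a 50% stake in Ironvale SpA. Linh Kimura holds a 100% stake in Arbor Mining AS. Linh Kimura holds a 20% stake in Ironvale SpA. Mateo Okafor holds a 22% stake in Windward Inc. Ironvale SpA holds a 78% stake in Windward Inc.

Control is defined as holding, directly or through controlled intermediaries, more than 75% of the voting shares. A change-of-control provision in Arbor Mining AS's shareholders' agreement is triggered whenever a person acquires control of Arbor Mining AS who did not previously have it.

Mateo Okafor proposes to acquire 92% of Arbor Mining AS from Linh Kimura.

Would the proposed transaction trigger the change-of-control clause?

Yes

The purchase adds only to Mateo's holdings (Linh's stake shrinks), so Mateo is the only person who could newly come to control Arbor.
Mateo's largest direct stake is 50% in Ironvale, which does not meet the threshold, so Mateo controls no company.
Neither Mateo nor any entity Mateo controls holds any voting interest in Arbor.
So before the transaction, Mateo does not control Arbor.
After the purchase, Mateo holds 92% of Arbor directly, and Linh's stake falls to 8%.
Mateo holds 92% of Arbor, so Mateo controls Arbor.
Mateo did not control Arbor before and does after, so the clause is triggered.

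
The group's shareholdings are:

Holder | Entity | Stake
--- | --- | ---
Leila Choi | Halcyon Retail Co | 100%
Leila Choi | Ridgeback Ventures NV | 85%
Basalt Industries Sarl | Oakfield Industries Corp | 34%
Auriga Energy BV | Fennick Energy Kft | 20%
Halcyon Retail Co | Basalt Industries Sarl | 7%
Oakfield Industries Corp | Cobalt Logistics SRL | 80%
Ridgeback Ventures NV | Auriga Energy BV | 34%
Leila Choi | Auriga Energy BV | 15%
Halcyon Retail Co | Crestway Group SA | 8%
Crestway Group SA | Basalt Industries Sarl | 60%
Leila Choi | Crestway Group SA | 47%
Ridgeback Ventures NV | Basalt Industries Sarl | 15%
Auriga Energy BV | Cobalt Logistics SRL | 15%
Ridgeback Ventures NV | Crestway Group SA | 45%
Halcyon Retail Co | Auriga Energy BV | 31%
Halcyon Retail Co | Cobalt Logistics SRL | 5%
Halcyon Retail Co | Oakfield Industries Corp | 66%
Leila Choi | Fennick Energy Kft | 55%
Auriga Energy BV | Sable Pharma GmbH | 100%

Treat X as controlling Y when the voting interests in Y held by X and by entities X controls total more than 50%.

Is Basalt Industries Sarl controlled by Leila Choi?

Yes

Leila holds 100% of Halcyon, so Leila controls Halcyon.
Leila holds 85% of Ridgeback, so Leila controls Ridgeback.
Leila and Halcyon and Ridgeback together hold 47% + 8% + 45% = 100% of Crestway, so Leila controls Crestway.
Ridgeback and Crestway and Halcyon together hold 15% + 60% + 7% = 82% of Basalt, so Leila controls Basalt.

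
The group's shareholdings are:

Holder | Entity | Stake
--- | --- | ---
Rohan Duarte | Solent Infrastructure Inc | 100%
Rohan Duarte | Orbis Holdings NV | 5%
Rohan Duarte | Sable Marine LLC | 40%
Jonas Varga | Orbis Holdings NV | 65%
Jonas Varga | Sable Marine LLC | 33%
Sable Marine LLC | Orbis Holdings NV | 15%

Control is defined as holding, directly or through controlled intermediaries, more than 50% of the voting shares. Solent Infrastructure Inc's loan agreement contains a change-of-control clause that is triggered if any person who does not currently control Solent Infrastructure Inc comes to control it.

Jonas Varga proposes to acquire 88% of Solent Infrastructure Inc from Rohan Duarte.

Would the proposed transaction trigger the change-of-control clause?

Yes

The purchase adds only to Jonas's holdings (Rohan's stake shrinks), so Jonas is the only person who could newly come to control Solent.
Jonas holds 65% of Orbis, so Jonas controls Orbis.
Neither Jonas nor any entity Jonas controls holds any voting interest in Solent.
So before the transaction, Jonas does not control Solent.
After the purchase, Jonas holds 88% of Solent directly, and Rohan's stake falls to 12%.
Jonas holds 88% of Solent, so Jonas controls Solent.
Jonas did not control Solent before and does after, so the clause is triggered.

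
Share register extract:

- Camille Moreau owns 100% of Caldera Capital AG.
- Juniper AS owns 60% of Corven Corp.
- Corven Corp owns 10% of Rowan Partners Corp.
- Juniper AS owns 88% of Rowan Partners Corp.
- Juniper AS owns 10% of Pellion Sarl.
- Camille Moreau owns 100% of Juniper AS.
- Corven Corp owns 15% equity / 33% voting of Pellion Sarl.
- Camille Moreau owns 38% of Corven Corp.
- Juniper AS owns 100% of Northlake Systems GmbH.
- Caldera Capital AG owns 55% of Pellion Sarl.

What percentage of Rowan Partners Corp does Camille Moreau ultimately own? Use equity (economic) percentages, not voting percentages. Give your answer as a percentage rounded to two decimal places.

Camille reaches Rowan along 3 paths.
Via Juniper: 100% × 88% = 88%.
Via Corven: 38% × 10% = 3.8%.
Via Juniper → Corven: 100% × 60% × 10% = 6%.
Total: 88% + 3.8% + 6% = 97.8%.
Rounded: 97.80%.

97.80%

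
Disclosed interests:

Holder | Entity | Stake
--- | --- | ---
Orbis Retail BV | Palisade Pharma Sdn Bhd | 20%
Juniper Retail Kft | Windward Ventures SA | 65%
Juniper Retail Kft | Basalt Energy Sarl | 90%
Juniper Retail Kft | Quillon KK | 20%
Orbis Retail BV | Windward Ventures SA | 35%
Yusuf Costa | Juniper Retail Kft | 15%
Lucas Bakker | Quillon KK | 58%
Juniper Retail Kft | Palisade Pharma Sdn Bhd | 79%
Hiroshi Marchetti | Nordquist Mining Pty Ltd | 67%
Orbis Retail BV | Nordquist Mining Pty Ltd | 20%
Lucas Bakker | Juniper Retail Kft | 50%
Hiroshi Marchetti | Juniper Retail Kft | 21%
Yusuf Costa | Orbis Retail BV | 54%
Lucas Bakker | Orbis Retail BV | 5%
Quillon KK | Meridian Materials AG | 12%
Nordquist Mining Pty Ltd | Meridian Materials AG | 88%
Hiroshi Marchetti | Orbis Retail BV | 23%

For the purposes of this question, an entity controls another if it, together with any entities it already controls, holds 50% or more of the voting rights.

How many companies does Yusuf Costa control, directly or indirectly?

Yusuf holds 54% of Orbis, so Yusuf controls Orbis.
No other company's threshold is met.
Yusuf controls 1 company.

1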